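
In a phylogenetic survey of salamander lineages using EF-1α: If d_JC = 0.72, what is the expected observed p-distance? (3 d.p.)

0.463

p = (3/4)(1 − e^(−4d/3)) = 0.75 × (1 − e^(-0.96)) = 0.75 × (1 − 0.382893) = 0.462830.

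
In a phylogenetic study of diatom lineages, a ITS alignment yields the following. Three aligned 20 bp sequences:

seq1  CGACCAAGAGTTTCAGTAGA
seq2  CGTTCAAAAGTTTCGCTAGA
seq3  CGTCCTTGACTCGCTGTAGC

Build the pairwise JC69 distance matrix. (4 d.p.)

d(seq1,seq2) = 0.3041, d(seq1,seq3) = 0.5716, d(seq2,seq3) = 0.8240

seq1–seq2: 5/20 sites differ → p = 0.25, d = −0.75 ln(1 − 0.333333) = 0.304098 ≈ 0.3041.
seq1–seq3: 8/20 sites differ → p = 0.4, d = −0.75 ln(1 − 0.533333) = 0.571605 ≈ 0.5716.
seq2–seq3: 10/20 sites differ → p = 0.5, d = −0.75 ln(1 − 0.666667) = 0.823960 ≈ 0.8240.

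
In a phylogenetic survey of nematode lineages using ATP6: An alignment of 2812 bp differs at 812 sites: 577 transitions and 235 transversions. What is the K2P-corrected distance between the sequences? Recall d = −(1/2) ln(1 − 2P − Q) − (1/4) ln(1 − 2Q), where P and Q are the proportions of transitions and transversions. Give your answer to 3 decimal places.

0.386

P = 577/2812 ≈ 0.205192 and Q = 235/2812 ≈ 0.08357.
Under the Kimura two-parameter model, d = −½ ln(1 − 2P − Q) − ¼ ln(1 − 2Q).
1 − 2P − Q = 0.506046, giving −½ ln(0.506046) = 0.340564.
1 − 2Q = 0.83286, giving −¼ ln(0.83286) = 0.045722.
d = 0.340564 + 0.045722 = 0.386286.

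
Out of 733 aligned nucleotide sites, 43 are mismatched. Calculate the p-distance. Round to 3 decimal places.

p = 43/733 = 0.058663… ≈ 0.059 (to 3 d.p.).

0.059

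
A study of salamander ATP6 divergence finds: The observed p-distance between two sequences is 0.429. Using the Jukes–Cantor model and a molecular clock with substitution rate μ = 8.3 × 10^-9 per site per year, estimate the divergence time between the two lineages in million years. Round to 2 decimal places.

38.34

d = −(3/4) ln(1 − 4p/3) = −0.75 ln(1 − 0.572) = −0.75 ln(0.428)
  = −0.75 × (-0.848632) = 0.636474 substitutions/site.
Under a molecular clock d = 2μt, so t = d/(2μ) = 0.636474 / (2 × 8.3 × 10^-9) = 38.34 million years.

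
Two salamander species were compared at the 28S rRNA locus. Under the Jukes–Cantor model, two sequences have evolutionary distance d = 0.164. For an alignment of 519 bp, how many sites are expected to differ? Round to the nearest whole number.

76

Invert JC69: p = (3/4)(1 − e^(−4d/3)) = 0.75 × (1 − e^(-0.218667)) = 0.75 × (1 − 0.803589) = 0.147308.
Expected differing sites = pL ≈ 0.147308 × 519 = 76.452852 ≈ 76.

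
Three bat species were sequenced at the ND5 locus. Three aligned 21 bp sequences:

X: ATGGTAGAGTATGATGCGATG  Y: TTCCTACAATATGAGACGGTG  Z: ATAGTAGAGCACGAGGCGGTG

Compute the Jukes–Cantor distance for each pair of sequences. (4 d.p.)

X–Y: 8/21 sites differ → p ≈ 0.380952, d = −0.75 ln(1 − 0.507936) = 0.531860 ≈ 0.5319.
X–Z: 5/21 sites differ → p ≈ 0.238095, d = −0.75 ln(1 − 0.31746) = 0.286451 ≈ 0.2865.
Y–Z: 8/21 sites differ → p ≈ 0.380952, d = −0.75 ln(1 − 0.507936) = 0.531860 ≈ 0.5319.

d(X,Y) = 0.5319, d(X,Z) = 0.2865, d(Y,Z) = 0.5319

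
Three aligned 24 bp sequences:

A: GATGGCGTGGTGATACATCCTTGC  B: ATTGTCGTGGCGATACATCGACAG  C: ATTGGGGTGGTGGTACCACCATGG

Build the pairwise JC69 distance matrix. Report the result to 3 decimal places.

d(A,B) = 0.520, d(A,C) = 0.441, d(B,C) = 0.520

A–B: 9/24 sites differ → p = 0.375, d = −0.75 ln(1 − 0.5) = 0.519860 ≈ 0.520.
A–C: 8/24 sites differ → p ≈ 0.333333, d = −0.75 ln(1 − 0.444444) = 0.440839 ≈ 0.441.
B–C: 9/24 sites differ → p = 0.375, d = −0.75 ln(1 − 0.5) = 0.519860 ≈ 0.520.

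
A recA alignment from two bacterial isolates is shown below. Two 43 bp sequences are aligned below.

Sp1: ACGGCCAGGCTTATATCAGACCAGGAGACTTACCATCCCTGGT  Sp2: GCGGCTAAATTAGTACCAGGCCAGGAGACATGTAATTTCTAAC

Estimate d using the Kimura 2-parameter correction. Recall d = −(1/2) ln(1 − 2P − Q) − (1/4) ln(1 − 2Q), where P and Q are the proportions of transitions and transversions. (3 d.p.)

0.767

Of 43 sites, 15 differences are transitions and 3 are transversions, so P = 15/43 ≈ 0.348837 and Q = 3/43 ≈ 0.069767.
Under the Kimura two-parameter model, d = −½ ln(1 − 2P − Q) − ¼ ln(1 − 2Q).
1 − 2P − Q = 0.232559, giving −½ ln(0.232559) = 0.729306.
1 − 2Q = 0.860466, giving −¼ ln(0.860466) = 0.037570.
d = 0.729306 + 0.037570 = 0.766876.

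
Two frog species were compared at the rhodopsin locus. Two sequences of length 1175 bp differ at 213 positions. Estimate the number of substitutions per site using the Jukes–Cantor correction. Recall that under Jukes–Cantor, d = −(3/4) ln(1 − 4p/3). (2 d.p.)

0.21

p = 213/1175 ≈ 0.181277.
d = −(3/4) ln(1 − 4p/3) = −0.75 ln(1 − 0.241703) = −0.75 ln(0.758297)
  = −0.75 × (-0.276680) = 0.207510 substitutions/site.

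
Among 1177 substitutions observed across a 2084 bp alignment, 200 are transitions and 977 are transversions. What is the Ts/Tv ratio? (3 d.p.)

0.205

R = 200/977 = 0.204708… ≈ 0.205 (to 3 d.p.).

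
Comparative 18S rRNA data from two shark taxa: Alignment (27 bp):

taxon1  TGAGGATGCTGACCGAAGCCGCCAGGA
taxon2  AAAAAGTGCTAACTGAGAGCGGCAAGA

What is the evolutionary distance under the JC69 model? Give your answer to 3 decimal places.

0.673

The sequences differ at 12 of 27 sites, so p = 12/27 ≈ 0.444444.
d = −(3/4) ln(1 − 4p/3) = −0.75 ln(1 − 0.592592) = −0.75 ln(0.407408)
  = −0.75 × (-0.897940) = 0.673455 substitutions/site.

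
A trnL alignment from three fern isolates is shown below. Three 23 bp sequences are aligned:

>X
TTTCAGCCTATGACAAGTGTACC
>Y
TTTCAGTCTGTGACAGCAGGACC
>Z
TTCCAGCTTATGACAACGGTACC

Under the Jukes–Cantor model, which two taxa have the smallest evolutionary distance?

X–Y: 6/23 differ, p = 0.261, d = 0.321.
X–Z: 4/23 differ, p = 0.174, d = 0.198.
Y–Z: 7/23 differ, p = 0.304, d = 0.390.
The smallest distance is between X and Z.

X and Z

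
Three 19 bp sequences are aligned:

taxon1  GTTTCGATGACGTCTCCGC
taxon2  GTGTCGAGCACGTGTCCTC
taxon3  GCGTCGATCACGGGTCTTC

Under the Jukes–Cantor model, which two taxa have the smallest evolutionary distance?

taxon1–taxon2: 5/19 differ, p = 0.263, d = 0.324.
taxon1–taxon3: 7/19 differ, p = 0.368, d = 0.507.
taxon2–taxon3: 4/19 differ, p = 0.211, d = 0.247.
The smallest distance is between taxon2 and taxon3.

taxon2 and taxon3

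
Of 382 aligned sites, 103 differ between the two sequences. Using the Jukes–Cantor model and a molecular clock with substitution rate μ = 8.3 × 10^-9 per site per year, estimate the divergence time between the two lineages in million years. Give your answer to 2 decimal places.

p = 103/382 ≈ 0.269634.
d = −(3/4) ln(1 − 4p/3) = −0.75 ln(1 − 0.359512) = −0.75 ln(0.640488)
  = −0.75 × (-0.445525) = 0.334144 substitutions/site.
Under a molecular clock d = 2μt, so t = d/(2μ) = 0.334144 / (2 × 8.3 × 10^-9) = 20.13 million years.

20.13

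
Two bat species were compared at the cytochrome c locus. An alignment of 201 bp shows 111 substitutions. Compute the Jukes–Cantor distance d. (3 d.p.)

p = 111/201 ≈ 0.552239.
d = −(3/4) ln(1 − 4p/3) = −0.75 ln(1 − 0.736319) = −0.75 ln(0.263681)
  = −0.75 × (-1.333015) = 0.999761 substitutions/site.

1.000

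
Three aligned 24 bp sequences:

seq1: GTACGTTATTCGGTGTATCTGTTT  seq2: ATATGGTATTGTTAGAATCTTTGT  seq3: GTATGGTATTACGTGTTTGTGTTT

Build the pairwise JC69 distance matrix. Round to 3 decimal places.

seq1–seq2: 10/24 sites differ → p ≈ 0.416667, d = −0.75 ln(1 − 0.555556) = 0.608198 ≈ 0.608.
seq1–seq3: 6/24 sites differ → p = 0.25, d = −0.75 ln(1 − 0.333333) = 0.304098 ≈ 0.304.
seq2–seq3: 10/24 sites differ → p ≈ 0.416667, d = −0.75 ln(1 − 0.555556) = 0.608198 ≈ 0.608.

d(seq1,seq2) = 0.608, d(seq1,seq3) = 0.304, d(seq2,seq3) = 0.608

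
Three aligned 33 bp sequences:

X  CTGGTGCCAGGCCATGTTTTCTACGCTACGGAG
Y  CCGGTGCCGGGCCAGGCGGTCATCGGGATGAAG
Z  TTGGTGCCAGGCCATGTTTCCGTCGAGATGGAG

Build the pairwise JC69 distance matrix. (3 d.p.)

X–Y: 12/33 sites differ → p ≈ 0.363636, d = −0.75 ln(1 − 0.484848) = 0.497470 ≈ 0.497.
X–Z: 7/33 sites differ → p ≈ 0.212121, d = −0.75 ln(1 − 0.282828) = 0.249330 ≈ 0.249.
Y–Z: 11/33 sites differ → p ≈ 0.333333, d = −0.75 ln(1 − 0.444444) = 0.440839 ≈ 0.441.

d(X,Y) = 0.497, d(X,Z) = 0.249, d(Y,Z) = 0.441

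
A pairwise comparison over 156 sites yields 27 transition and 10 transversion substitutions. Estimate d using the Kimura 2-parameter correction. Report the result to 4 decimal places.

P = 27/156 ≈ 0.173077 and Q = 10/156 ≈ 0.064103.
Under the Kimura two-parameter model, d = −½ ln(1 − 2P − Q) − ¼ ln(1 − 2Q).
1 − 2P − Q = 0.589743, giving −½ ln(0.589743) = 0.264034.
1 − 2Q = 0.871794, giving −¼ ln(0.871794) = 0.034301.
d = 0.264034 + 0.034301 = 0.298335.

0.2983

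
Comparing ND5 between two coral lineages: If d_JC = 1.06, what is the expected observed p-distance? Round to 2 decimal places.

p = (3/4)(1 − e^(−4d/3)) = 0.75 × (1 − e^(-1.413333)) = 0.75 × (1 − 0.243331) = 0.567502.

0.57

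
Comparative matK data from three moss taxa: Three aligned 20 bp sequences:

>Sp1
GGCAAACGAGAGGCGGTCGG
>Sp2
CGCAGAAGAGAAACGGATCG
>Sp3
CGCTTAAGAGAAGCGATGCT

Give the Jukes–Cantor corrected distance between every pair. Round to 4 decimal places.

d(Sp1,Sp2) = 0.5716, d(Sp1,Sp3) = 0.6872, d(Sp2,Sp3) = 0.4715

Sp1–Sp2: 8/20 sites differ → p = 0.4, d = −0.75 ln(1 − 0.533333) = 0.571605 ≈ 0.5716.
Sp1–Sp3: 9/20 sites differ → p = 0.45, d = −0.75 ln(1 − 0.6) = 0.687218 ≈ 0.6872.
Sp2–Sp3: 7/20 sites differ → p = 0.35, d = −0.75 ln(1 − 0.466667) = 0.471457 ≈ 0.4715.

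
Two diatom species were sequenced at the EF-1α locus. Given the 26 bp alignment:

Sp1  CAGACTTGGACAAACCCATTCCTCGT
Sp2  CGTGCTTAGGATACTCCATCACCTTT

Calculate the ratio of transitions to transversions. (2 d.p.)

1.33

Transitions are A↔G and C↔T; transversions are all other mismatches.
Transitions: 8. Transversions: 6.
R = 8/6 = 1.333333… ≈ 1.33 (to 2 d.p.).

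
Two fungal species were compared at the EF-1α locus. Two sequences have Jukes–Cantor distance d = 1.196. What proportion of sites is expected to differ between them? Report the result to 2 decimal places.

p = (3/4)(1 − e^(−4d/3)) = 0.75 × (1 − e^(-1.594667)) = 0.75 × (1 − 0.202976) = 0.597768.

0.60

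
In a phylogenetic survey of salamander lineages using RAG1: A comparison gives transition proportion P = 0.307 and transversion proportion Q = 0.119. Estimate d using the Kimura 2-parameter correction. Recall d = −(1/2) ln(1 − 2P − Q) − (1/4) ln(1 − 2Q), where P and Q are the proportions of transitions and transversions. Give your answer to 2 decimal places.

Under the Kimura two-parameter model, d = −½ ln(1 − 2P − Q) − ¼ ln(1 − 2Q).
1 − 2P − Q = 0.267, giving −½ ln(0.267) = 0.660253.
1 − 2Q = 0.762, giving −¼ ln(0.762) = 0.067952.
d = 0.660253 + 0.067952 = 0.728205.

0.73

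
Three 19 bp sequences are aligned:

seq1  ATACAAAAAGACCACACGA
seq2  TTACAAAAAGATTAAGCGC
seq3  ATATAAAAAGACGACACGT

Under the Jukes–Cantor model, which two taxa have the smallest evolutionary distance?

seq1 and seq3

seq1–seq2: 6/19 differ, p = 0.316, d = 0.410.
seq1–seq3: 3/19 differ, p = 0.158, d = 0.177.
seq2–seq3: 7/19 differ, p = 0.368, d = 0.507.
The smallest distance is between seq1 and seq3.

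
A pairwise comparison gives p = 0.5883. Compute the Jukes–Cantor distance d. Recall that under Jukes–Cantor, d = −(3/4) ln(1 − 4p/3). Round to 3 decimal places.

d = −(3/4) ln(1 − 4p/3) = −0.75 ln(1 − 0.7844) = −0.75 ln(0.2156)
  = −0.75 × (-1.534330) = 1.150748 substitutions/site.

1.151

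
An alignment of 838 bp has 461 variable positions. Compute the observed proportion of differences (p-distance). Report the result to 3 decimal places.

p = 461/838 = 0.550119… ≈ 0.550 (to 3 d.p.).

0.550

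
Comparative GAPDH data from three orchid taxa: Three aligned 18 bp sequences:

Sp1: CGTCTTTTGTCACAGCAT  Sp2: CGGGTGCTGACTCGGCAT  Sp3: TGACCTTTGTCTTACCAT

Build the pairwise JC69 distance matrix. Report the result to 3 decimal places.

Sp1–Sp2: 7/18 sites differ → p ≈ 0.388889, d = −0.75 ln(1 − 0.518519) = 0.548166 ≈ 0.548.
Sp1–Sp3: 6/18 sites differ → p ≈ 0.333333, d = −0.75 ln(1 − 0.444444) = 0.440839 ≈ 0.441.
Sp2–Sp3: 10/18 sites differ → p ≈ 0.555556, d = −0.75 ln(1 − 0.740741) = 1.012446 ≈ 1.012.

d(Sp1,Sp2) = 0.548, d(Sp1,Sp3) = 0.441, d(Sp2,Sp3) = 1.012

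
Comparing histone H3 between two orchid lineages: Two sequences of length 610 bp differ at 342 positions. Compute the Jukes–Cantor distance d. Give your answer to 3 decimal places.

p = 342/610 ≈ 0.560656.
d = −(3/4) ln(1 − 4p/3) = −0.75 ln(1 − 0.747541) = −0.75 ln(0.252459)
  = −0.75 × (-1.376506) = 1.032380 substitutions/site.

1.032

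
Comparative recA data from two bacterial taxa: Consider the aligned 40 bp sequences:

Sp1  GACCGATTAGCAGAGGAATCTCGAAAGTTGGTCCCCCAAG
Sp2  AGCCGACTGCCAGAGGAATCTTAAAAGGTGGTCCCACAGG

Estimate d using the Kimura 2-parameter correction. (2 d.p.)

0.32

Of 40 sites, 7 differences are transitions and 3 are transversions, so P = 7/40 = 0.175 and Q = 3/40 = 0.075.
Under the Kimura two-parameter model, d = −½ ln(1 − 2P − Q) − ¼ ln(1 − 2Q).
1 − 2P − Q = 0.575, giving −½ ln(0.575) = 0.276693.
1 − 2Q = 0.85, giving −¼ ln(0.85) = 0.040630.
d = 0.276693 + 0.040630 = 0.317323.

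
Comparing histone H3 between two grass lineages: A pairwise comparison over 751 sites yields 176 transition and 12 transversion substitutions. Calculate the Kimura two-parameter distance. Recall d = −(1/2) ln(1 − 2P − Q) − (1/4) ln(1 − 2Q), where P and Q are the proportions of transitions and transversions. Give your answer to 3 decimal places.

P = 176/751 ≈ 0.234354 and Q = 12/751 ≈ 0.015979.
Under the Kimura two-parameter model, d = −½ ln(1 − 2P − Q) − ¼ ln(1 − 2Q).
1 − 2P − Q = 0.515313, giving −½ ln(0.515313) = 0.331490.
1 − 2Q = 0.968042, giving −¼ ln(0.968042) = 0.008120.
d = 0.331490 + 0.008120 = 0.339610.

0.340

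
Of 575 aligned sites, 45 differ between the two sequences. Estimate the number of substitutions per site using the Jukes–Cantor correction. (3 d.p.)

0.083

p = 45/575 ≈ 0.078261.
d = −(3/4) ln(1 − 4p/3) = −0.75 ln(1 − 0.104348) = −0.75 ln(0.895652)
  = −0.75 × (-0.110203) = 0.082652 substitutions/site.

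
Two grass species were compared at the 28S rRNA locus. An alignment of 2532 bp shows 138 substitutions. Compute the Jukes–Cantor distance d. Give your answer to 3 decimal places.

0.057

p = 138/2532 ≈ 0.054502.
d = −(3/4) ln(1 − 4p/3) = −0.75 ln(1 − 0.072669) = −0.75 ln(0.927331)
  = −0.75 × (-0.075445) = 0.056584 substitutions/site.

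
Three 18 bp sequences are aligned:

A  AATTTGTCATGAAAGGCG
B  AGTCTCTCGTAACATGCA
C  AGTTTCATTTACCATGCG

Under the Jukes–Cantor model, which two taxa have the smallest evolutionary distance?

B and C

A–B: 8/18 differ, p = 0.444, d = 0.673.
A–C: 9/18 differ, p = 0.500, d = 0.824.
B–C: 6/18 differ, p = 0.333, d = 0.441.
The smallest distance is between B and C.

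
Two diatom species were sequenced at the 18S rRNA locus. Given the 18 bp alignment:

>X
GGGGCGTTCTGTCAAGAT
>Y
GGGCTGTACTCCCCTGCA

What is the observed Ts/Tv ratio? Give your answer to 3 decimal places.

Transitions are A↔G and C↔T; transversions are all other mismatches.
Transitions: 2. Transversions: 7.
R = 2/7 = 0.285714… ≈ 0.286 (to 3 d.p.).

0.286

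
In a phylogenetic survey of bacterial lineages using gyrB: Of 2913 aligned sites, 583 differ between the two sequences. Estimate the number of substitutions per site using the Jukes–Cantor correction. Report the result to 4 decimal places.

p = 583/2913 ≈ 0.200137.
d = −(3/4) ln(1 − 4p/3) = −0.75 ln(1 − 0.266849) = −0.75 ln(0.733151)
  = −0.75 × (-0.310404) = 0.232803 substitutions/site.

0.2328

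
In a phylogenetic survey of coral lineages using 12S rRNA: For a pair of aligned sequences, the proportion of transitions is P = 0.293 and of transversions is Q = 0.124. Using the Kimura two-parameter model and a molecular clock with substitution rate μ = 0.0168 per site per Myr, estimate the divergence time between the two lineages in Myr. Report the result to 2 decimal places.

Under the Kimura two-parameter model, d = −½ ln(1 − 2P − Q) − ¼ ln(1 − 2Q).
1 − 2P − Q = 0.29, giving −½ ln(0.29) = 0.618937.
1 − 2Q = 0.752, giving −¼ ln(0.752) = 0.071255.
d = 0.618937 + 0.071255 = 0.690192.
Under a molecular clock d = 2μt, so t = d/(2μ) = 0.690192 / (2 × 0.0168) = 20.54 Myr.

20.54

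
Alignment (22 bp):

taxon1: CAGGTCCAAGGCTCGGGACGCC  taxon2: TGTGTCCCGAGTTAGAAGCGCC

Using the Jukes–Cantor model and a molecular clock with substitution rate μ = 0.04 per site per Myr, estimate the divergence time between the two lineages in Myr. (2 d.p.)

10.30

The sequences differ at 11 of 22 sites, so p = 11/22 = 0.5.
d = −(3/4) ln(1 − 4p/3) = −0.75 ln(1 − 0.666667) = −0.75 ln(0.333333)
  = −0.75 × (-1.098613) = 0.823960 substitutions/site.
Under a molecular clock d = 2μt, so t = d/(2μ) = 0.823960 / (2 × 0.04) = 10.30 Myr.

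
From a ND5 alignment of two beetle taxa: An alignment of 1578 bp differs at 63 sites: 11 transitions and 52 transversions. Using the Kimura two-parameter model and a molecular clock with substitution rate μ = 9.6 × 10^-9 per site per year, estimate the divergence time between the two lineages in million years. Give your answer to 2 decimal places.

2.14

P = 11/1578 ≈ 0.006971 and Q = 52/1578 ≈ 0.032953.
Under the Kimura two-parameter model, d = −½ ln(1 − 2P − Q) − ¼ ln(1 − 2Q).
1 − 2P − Q = 0.953105, giving −½ ln(0.953105) = 0.024015.
1 − 2Q = 0.934094, giving −¼ ln(0.934094) = 0.017045.
d = 0.024015 + 0.017045 = 0.041060.
Under a molecular clock d = 2μt, so t = d/(2μ) = 0.041060 / (2 × 9.6 × 10^-9) = 2.14 million years.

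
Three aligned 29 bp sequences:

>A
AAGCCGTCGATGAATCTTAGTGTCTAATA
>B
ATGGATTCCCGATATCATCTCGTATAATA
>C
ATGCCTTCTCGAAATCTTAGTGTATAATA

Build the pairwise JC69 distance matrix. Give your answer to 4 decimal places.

d(A,B) = 0.7739, d(A,C) = 0.2913, d(B,C) = 0.3439

A–B: 14/29 sites differ → p ≈ 0.482759, d = −0.75 ln(1 − 0.643679) = 0.773942 ≈ 0.7739.
A–C: 7/29 sites differ → p ≈ 0.241379, d = −0.75 ln(1 − 0.321839) = 0.291278 ≈ 0.2913.
B–C: 8/29 sites differ → p ≈ 0.275862, d = −0.75 ln(1 − 0.367816) = 0.343931 ≈ 0.3439.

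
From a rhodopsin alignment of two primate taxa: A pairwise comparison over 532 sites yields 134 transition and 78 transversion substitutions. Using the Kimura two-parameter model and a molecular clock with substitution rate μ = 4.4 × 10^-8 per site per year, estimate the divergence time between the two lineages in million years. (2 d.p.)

P = 134/532 ≈ 0.25188 and Q = 78/532 ≈ 0.146617.
Under the Kimura two-parameter model, d = −½ ln(1 − 2P − Q) − ¼ ln(1 − 2Q).
1 − 2P − Q = 0.349623, giving −½ ln(0.349623) = 0.525450.
1 − 2Q = 0.706766, giving −¼ ln(0.706766) = 0.086764.
d = 0.525450 + 0.086764 = 0.612214.
Under a molecular clock d = 2μt, so t = d/(2μ) = 0.612214 / (2 × 4.4 × 10^-8) = 6.96 million years.

6.96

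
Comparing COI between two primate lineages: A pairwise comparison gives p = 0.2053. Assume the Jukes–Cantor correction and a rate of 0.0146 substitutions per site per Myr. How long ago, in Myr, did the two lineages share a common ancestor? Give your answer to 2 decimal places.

8.22

d = −(3/4) ln(1 − 4p/3) = −0.75 ln(1 − 0.273733) = −0.75 ln(0.726267)
  = −0.75 × (-0.319838) = 0.239879 substitutions/site.
Under a molecular clock d = 2μt, so t = d/(2μ) = 0.239879 / (2 × 0.0146) = 8.22 Myr.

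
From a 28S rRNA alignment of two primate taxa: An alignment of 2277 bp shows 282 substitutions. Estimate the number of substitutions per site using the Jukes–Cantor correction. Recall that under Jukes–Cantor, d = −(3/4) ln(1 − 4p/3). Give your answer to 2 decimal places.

0.14

p = 282/2277 ≈ 0.123847.
d = −(3/4) ln(1 − 4p/3) = −0.75 ln(1 − 0.165129) = −0.75 ln(0.834871)
  = −0.75 × (-0.180478) = 0.135359 substitutions/site.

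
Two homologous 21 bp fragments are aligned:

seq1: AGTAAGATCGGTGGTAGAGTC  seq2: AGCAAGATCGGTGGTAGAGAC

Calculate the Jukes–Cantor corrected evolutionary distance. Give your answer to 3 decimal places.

0.102

The sequences differ at 2 of 21 sites (3, 20), so p = 2/21 ≈ 0.095238.
d = −(3/4) ln(1 − 4p/3) = −0.75 ln(1 − 0.126984) = −0.75 ln(0.873016)
  = −0.75 × (-0.135801) = 0.101851 substitutions/site.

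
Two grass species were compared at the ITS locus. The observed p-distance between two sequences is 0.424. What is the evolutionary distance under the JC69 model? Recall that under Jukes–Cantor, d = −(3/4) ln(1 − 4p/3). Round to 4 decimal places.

d = −(3/4) ln(1 − 4p/3) = −0.75 ln(1 − 0.565333) = −0.75 ln(0.434667)
  = −0.75 × (-0.833175) = 0.624881 substitutions/site.

0.6249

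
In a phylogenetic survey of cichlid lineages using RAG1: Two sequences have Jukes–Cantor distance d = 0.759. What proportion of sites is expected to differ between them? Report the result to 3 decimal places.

p = (3/4)(1 − e^(−4d/3)) = 0.75 × (1 − e^(-1.012)) = 0.75 × (1 − 0.363491) = 0.477382.

0.477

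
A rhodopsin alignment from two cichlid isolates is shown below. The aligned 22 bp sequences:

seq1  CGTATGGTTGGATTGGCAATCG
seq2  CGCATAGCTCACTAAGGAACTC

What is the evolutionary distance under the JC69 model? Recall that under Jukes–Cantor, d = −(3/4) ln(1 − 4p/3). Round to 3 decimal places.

0.974

The sequences differ at 12 of 22 sites, so p = 12/22 ≈ 0.545455.
d = −(3/4) ln(1 − 4p/3) = −0.75 ln(1 − 0.727273) = −0.75 ln(0.272727)
  = −0.75 × (-1.299284) = 0.974463 substitutions/site.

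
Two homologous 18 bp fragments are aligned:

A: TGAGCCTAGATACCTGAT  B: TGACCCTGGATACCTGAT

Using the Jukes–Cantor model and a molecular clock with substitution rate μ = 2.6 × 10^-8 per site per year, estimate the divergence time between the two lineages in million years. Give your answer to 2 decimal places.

2.31

The sequences differ at 2 of 18 sites (4, 8), so p = 2/18 ≈ 0.111111.
d = −(3/4) ln(1 − 4p/3) = −0.75 ln(1 − 0.148148) = −0.75 ln(0.851852)
  = −0.75 × (-0.160342) = 0.120257 substitutions/site.
Under a molecular clock d = 2μt, so t = d/(2μ) = 0.120257 / (2 × 2.6 × 10^-8) = 2.31 million years.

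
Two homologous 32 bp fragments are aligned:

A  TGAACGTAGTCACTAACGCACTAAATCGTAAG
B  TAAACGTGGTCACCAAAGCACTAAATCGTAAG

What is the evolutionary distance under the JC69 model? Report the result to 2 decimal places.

The sequences differ at 4 of 32 sites (2, 8, 14, 17), so p = 4/32 = 0.125.
d = −(3/4) ln(1 − 4p/3) = −0.75 ln(1 − 0.166667) = −0.75 ln(0.833333)
  = −0.75 × (-0.182322) = 0.136742 substitutions/site.

0.14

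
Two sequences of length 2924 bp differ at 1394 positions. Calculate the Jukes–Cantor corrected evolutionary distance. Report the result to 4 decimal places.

0.7572

p = 1394/2924 ≈ 0.476744.
d = −(3/4) ln(1 − 4p/3) = −0.75 ln(1 − 0.635659) = −0.75 ln(0.364341)
  = −0.75 × (-1.009665) = 0.757249 substitutions/site.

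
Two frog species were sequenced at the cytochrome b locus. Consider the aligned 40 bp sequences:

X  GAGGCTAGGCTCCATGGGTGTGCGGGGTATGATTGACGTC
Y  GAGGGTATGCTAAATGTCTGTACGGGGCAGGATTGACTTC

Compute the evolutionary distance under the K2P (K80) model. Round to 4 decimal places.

Of 40 sites, 2 differences are transitions and 8 are transversions, so P = 2/40 = 0.05 and Q = 8/40 = 0.2.
Under the Kimura two-parameter model, d = −½ ln(1 − 2P − Q) − ¼ ln(1 − 2Q).
1 − 2P − Q = 0.7, giving −½ ln(0.7) = 0.178337.
1 − 2Q = 0.6, giving −¼ ln(0.6) = 0.127706.
d = 0.178337 + 0.127706 = 0.306043.

0.3060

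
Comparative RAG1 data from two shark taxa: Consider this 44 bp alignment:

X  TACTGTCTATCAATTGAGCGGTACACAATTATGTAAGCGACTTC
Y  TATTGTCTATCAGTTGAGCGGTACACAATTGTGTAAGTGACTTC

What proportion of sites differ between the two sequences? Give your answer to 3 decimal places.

The sequences differ at 4 of 44 positions (sites 3, 13, 31, 38).
p = 4/44 = 0.090909… ≈ 0.091 (to 3 d.p.).

0.091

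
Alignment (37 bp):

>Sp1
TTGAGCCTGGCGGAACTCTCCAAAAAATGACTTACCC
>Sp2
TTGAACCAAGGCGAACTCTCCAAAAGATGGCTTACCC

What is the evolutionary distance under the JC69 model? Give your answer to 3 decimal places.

The sequences differ at 7 of 37 sites (5, 8, 9, 11, 12, 26, 30), so p = 7/37 ≈ 0.189189.
d = −(3/4) ln(1 − 4p/3) = −0.75 ln(1 − 0.252252) = −0.75 ln(0.747748)
  = −0.75 × (-0.290689) = 0.218017 substitutions/site.

0.218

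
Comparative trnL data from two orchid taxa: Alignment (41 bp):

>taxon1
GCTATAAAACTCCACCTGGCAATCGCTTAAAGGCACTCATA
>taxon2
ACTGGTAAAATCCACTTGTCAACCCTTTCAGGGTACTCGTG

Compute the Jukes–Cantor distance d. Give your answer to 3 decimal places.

0.502

The sequences differ at 15 of 41 sites, so p = 15/41 ≈ 0.365854.
d = −(3/4) ln(1 − 4p/3) = −0.75 ln(1 − 0.487805) = −0.75 ln(0.512195)
  = −0.75 × (-0.669050) = 0.501788 substitutions/site.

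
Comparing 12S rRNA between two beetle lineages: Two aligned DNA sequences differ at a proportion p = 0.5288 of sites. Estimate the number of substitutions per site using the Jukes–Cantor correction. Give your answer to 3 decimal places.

0.916

d = −(3/4) ln(1 − 4p/3) = −0.75 ln(1 − 0.705067) = −0.75 ln(0.294933)
  = −0.75 × (-1.221007) = 0.915755 substitutions/site.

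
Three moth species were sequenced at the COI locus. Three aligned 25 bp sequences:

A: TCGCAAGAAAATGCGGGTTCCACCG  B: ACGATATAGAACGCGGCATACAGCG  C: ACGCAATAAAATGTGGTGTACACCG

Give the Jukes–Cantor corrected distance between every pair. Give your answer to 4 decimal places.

A–B: 10/25 sites differ → p = 0.4, d = −0.75 ln(1 − 0.533333) = 0.571605 ≈ 0.5716.
A–C: 6/25 sites differ → p = 0.24, d = −0.75 ln(1 − 0.32) = 0.289247 ≈ 0.2892.
B–C: 8/25 sites differ → p = 0.32, d = −0.75 ln(1 − 0.426667) = 0.417216 ≈ 0.4172.

d(A,B) = 0.5716, d(A,C) = 0.2892, d(B,C) = 0.4172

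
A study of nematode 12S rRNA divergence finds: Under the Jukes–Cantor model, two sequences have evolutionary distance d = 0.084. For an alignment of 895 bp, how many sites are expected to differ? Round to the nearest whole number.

71

Invert JC69: p = (3/4)(1 − e^(−4d/3)) = 0.75 × (1 − e^(-0.112)) = 0.75 × (1 − 0.894044) = 0.079467.
Expected differing sites = pL ≈ 0.079467 × 895 = 71.122965 ≈ 71.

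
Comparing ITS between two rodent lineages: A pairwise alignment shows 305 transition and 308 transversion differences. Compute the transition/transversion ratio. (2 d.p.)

0.99

R = 305/308 = 0.990259… ≈ 0.99 (to 2 d.p.).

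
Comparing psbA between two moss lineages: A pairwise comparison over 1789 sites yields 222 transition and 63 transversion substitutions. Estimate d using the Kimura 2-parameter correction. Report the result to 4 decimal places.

P = 222/1789 ≈ 0.124092 and Q = 63/1789 ≈ 0.035215.
Under the Kimura two-parameter model, d = −½ ln(1 − 2P − Q) − ¼ ln(1 − 2Q).
1 − 2P − Q = 0.716601, giving −½ ln(0.716601) = 0.166618.
1 − 2Q = 0.92957, giving −¼ ln(0.92957) = 0.018258.
d = 0.166618 + 0.018258 = 0.184876.

0.1849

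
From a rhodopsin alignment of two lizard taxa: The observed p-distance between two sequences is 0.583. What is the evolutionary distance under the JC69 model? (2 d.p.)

1.13

d = −(3/4) ln(1 − 4p/3) = −0.75 ln(1 − 0.777333) = −0.75 ln(0.222667)
  = −0.75 × (-1.502078) = 1.126559 substitutions/site.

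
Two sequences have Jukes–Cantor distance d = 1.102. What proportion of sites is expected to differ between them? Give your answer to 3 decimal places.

0.577

p = (3/4)(1 − e^(−4d/3)) = 0.75 × (1 − e^(-1.469333)) = 0.75 × (1 − 0.230079) = 0.577441.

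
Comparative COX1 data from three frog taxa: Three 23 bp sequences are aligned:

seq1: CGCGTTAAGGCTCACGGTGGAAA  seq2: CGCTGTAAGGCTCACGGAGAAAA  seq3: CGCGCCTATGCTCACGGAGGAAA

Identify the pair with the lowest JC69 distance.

seq1–seq2: 4/23 differ, p = 0.174, d = 0.198.
seq1–seq3: 5/23 differ, p = 0.217, d = 0.257.
seq2–seq3: 6/23 differ, p = 0.261, d = 0.321.
The smallest distance is between seq1 and seq2.

seq1 and seq2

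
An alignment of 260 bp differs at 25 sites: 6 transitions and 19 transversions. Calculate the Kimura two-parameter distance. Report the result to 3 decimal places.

0.103

P = 6/260 ≈ 0.023077 and Q = 19/260 ≈ 0.073077.
Under the Kimura two-parameter model, d = −½ ln(1 − 2P − Q) − ¼ ln(1 − 2Q).
1 − 2P − Q = 0.880769, giving −½ ln(0.880769) = 0.063480.
1 − 2Q = 0.853846, giving −¼ ln(0.853846) = 0.039501.
d = 0.063480 + 0.039501 = 0.102981.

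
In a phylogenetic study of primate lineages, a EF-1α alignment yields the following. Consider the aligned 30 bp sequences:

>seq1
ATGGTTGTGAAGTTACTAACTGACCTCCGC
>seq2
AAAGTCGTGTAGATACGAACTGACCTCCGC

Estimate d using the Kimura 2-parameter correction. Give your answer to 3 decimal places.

0.233

Of 30 sites, 2 differences are transitions and 4 are transversions, so P = 2/30 ≈ 0.066667 and Q = 4/30 ≈ 0.133333.
Under the Kimura two-parameter model, d = −½ ln(1 − 2P − Q) − ¼ ln(1 − 2Q).
1 − 2P − Q = 0.733333, giving −½ ln(0.733333) = 0.155078.
1 − 2Q = 0.733334, giving −¼ ln(0.733334) = 0.077539.
d = 0.155078 + 0.077539 = 0.232617.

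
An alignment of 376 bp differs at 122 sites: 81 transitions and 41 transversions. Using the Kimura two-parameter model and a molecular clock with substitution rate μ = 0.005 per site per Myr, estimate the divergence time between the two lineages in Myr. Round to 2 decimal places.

P = 81/376 ≈ 0.215426 and Q = 41/376 ≈ 0.109043.
Under the Kimura two-parameter model, d = −½ ln(1 − 2P − Q) − ¼ ln(1 − 2Q).
1 − 2P − Q = 0.460105, giving −½ ln(0.460105) = 0.388150.
1 − 2Q = 0.781914, giving −¼ ln(0.781914) = 0.061503.
d = 0.388150 + 0.061503 = 0.449653.
Under a molecular clock d = 2μt, so t = d/(2μ) = 0.449653 / (2 × 0.005) = 44.97 Myr.

44.97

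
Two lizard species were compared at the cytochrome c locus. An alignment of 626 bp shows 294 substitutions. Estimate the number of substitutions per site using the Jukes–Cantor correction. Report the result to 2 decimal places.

0.74

p = 294/626 ≈ 0.469649.
d = −(3/4) ln(1 − 4p/3) = −0.75 ln(1 − 0.626199) = −0.75 ln(0.373801)
  = −0.75 × (-0.984032) = 0.738024 substitutions/site.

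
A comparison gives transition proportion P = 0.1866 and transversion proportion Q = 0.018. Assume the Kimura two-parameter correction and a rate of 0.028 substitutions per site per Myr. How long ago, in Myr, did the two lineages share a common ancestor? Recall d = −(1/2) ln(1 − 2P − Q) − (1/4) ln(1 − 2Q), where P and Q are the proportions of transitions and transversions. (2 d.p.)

Under the Kimura two-parameter model, d = −½ ln(1 − 2P − Q) − ¼ ln(1 − 2Q).
1 − 2P − Q = 0.6088, giving −½ ln(0.6088) = 0.248133.
1 − 2Q = 0.964, giving −¼ ln(0.964) = 0.009166.
d = 0.248133 + 0.009166 = 0.257299.
Under a molecular clock d = 2μt, so t = d/(2μ) = 0.257299 / (2 × 0.028) = 4.59 Myr.

4.59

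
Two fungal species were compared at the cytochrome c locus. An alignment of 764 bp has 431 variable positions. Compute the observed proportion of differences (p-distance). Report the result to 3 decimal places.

0.564

p = 431/764 = 0.564136… ≈ 0.564 (to 3 d.p.).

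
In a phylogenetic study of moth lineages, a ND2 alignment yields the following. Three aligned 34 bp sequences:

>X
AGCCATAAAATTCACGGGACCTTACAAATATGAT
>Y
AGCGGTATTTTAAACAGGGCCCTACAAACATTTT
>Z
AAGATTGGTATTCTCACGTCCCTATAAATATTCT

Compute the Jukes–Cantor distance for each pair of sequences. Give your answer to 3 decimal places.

d(X,Y) = 0.535, d(X,Z) = 0.665, d(Y,Z) = 0.665

X–Y: 13/34 sites differ → p ≈ 0.382353, d = −0.75 ln(1 − 0.509804) = 0.534712 ≈ 0.535.
X–Z: 15/34 sites differ → p ≈ 0.441176, d = −0.75 ln(1 − 0.588235) = 0.665477 ≈ 0.665.
Y–Z: 15/34 sites differ → p ≈ 0.441176, d = −0.75 ln(1 − 0.588235) = 0.665477 ≈ 0.665.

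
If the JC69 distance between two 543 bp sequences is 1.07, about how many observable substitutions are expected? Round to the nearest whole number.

309

Invert JC69: p = (3/4)(1 − e^(−4d/3)) = 0.75 × (1 − e^(-1.426667)) = 0.75 × (1 − 0.240108) = 0.569919.
Expected differing sites = pL ≈ 0.569919 × 543 = 309.466017 ≈ 309.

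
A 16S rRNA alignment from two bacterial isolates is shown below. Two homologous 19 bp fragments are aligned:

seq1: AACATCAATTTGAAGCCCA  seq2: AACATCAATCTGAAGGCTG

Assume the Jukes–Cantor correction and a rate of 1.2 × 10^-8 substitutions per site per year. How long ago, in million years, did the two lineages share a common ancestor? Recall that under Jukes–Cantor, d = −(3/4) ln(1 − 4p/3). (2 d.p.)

10.30

The sequences differ at 4 of 19 sites (10, 16, 18, 19), so p = 4/19 ≈ 0.210526.
d = −(3/4) ln(1 − 4p/3) = −0.75 ln(1 − 0.280701) = −0.75 ln(0.719299)
  = −0.75 × (-0.329478) = 0.247109 substitutions/site.
Under a molecular clock d = 2μt, so t = d/(2μ) = 0.247109 / (2 × 1.2 × 10^-8) = 10.30 million years.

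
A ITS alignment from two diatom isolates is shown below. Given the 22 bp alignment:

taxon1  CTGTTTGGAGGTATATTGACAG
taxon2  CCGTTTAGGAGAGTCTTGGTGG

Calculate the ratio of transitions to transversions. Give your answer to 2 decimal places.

4.00

Transitions are A↔G and C↔T; transversions are all other mismatches.
Transitions: 8. Transversions: 2.
R = 8/2 = 4.00.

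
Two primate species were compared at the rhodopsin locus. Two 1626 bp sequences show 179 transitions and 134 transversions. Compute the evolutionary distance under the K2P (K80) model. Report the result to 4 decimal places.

P = 179/1626 ≈ 0.110086 and Q = 134/1626 ≈ 0.082411.
Under the Kimura two-parameter model, d = −½ ln(1 − 2P − Q) − ¼ ln(1 − 2Q).
1 − 2P − Q = 0.697417, giving −½ ln(0.697417) = 0.180186.
1 − 2Q = 0.835178, giving −¼ ln(0.835178) = 0.045028.
d = 0.180186 + 0.045028 = 0.225214.

0.2252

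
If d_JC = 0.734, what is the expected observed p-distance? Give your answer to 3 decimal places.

0.468

p = (3/4)(1 − e^(−4d/3)) = 0.75 × (1 − e^(-0.978667)) = 0.75 × (1 − 0.375812) = 0.468141.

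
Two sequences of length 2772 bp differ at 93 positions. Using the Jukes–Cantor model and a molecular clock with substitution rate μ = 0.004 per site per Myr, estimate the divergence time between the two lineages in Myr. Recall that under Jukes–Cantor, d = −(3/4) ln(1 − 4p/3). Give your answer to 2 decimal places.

4.29

p = 93/2772 ≈ 0.03355.
d = −(3/4) ln(1 − 4p/3) = −0.75 ln(1 − 0.044733) = −0.75 ln(0.955267)
  = −0.75 × (-0.045764) = 0.034323 substitutions/site.
Under a molecular clock d = 2μt, so t = d/(2μ) = 0.034323 / (2 × 0.004) = 4.29 Myr.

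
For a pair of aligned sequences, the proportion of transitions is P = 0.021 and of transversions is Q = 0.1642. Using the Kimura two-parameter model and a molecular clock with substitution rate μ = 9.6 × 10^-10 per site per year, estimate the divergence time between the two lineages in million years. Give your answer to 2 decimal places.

Under the Kimura two-parameter model, d = −½ ln(1 − 2P − Q) − ¼ ln(1 − 2Q).
1 − 2P − Q = 0.7938, giving −½ ln(0.7938) = 0.115462.
1 − 2Q = 0.6716, giving −¼ ln(0.6716) = 0.099523.
d = 0.115462 + 0.099523 = 0.214985.
Under a molecular clock d = 2μt, so t = d/(2μ) = 0.214985 / (2 × 9.6 × 10^-10) = 111.97 million years.

111.97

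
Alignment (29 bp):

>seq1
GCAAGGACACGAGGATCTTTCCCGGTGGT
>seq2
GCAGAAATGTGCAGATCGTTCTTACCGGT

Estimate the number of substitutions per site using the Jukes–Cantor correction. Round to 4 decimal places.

0.7739

The sequences differ at 14 of 29 sites, so p = 14/29 ≈ 0.482759.
d = −(3/4) ln(1 − 4p/3) = −0.75 ln(1 − 0.643679) = −0.75 ln(0.356321)
  = −0.75 × (-1.031923) = 0.773942 substitutions/site.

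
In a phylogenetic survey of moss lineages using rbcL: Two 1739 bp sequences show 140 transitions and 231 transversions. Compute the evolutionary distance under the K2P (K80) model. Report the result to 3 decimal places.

P = 140/1739 ≈ 0.080506 and Q = 231/1739 ≈ 0.132835.
Under the Kimura two-parameter model, d = −½ ln(1 − 2P − Q) − ¼ ln(1 − 2Q).
1 − 2P − Q = 0.706153, giving −½ ln(0.706153) = 0.173962.
1 − 2Q = 0.73433, giving −¼ ln(0.73433) = 0.077199.
d = 0.173962 + 0.077199 = 0.251161.

0.251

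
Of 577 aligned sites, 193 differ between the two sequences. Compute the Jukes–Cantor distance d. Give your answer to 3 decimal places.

0.443

p = 193/577 ≈ 0.334489.
d = −(3/4) ln(1 − 4p/3) = −0.75 ln(1 − 0.445985) = −0.75 ln(0.554015)
  = −0.75 × (-0.590564) = 0.442923 substitutions/site.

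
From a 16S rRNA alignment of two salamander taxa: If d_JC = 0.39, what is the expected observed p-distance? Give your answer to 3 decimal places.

0.304

p = (3/4)(1 − e^(−4d/3)) = 0.75 × (1 − e^(-0.52)) = 0.75 × (1 − 0.594521) = 0.304109.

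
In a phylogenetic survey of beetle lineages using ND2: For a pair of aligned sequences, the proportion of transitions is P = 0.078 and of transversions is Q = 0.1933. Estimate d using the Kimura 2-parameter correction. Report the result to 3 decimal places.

0.337

Under the Kimura two-parameter model, d = −½ ln(1 − 2P − Q) − ¼ ln(1 − 2Q).
1 − 2P − Q = 0.6507, giving −½ ln(0.6507) = 0.214853.
1 − 2Q = 0.6134, giving −¼ ln(0.6134) = 0.122185.
d = 0.214853 + 0.122185 = 0.337038.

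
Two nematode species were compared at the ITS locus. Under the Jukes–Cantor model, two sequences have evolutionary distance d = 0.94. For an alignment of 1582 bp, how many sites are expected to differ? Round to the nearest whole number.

848

Invert JC69: p = (3/4)(1 − e^(−4d/3)) = 0.75 × (1 − e^(-1.253333)) = 0.75 × (1 − 0.285551) = 0.535837.
Expected differing sites = pL ≈ 0.535837 × 1582 = 847.694134 ≈ 848.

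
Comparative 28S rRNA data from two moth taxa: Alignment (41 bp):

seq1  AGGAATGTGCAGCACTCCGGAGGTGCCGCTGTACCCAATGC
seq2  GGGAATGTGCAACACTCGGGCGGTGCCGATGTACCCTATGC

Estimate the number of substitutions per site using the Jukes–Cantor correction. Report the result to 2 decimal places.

The sequences differ at 6 of 41 sites (1, 12, 18, 21, 29, 37), so p = 6/41 ≈ 0.146341.
d = −(3/4) ln(1 − 4p/3) = −0.75 ln(1 − 0.195121) = −0.75 ln(0.804879)
  = −0.75 × (-0.217063) = 0.162797 substitutions/site.

0.16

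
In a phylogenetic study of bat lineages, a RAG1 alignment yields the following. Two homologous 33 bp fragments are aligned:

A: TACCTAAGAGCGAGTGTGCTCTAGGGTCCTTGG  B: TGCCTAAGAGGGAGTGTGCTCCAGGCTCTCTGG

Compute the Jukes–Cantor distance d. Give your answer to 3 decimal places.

0.208

The sequences differ at 6 of 33 sites (2, 11, 22, 26, 29, 30), so p = 6/33 ≈ 0.181818.
d = −(3/4) ln(1 − 4p/3) = −0.75 ln(1 − 0.242424) = −0.75 ln(0.757576)
  = −0.75 × (-0.277631) = 0.208223 substitutions/site.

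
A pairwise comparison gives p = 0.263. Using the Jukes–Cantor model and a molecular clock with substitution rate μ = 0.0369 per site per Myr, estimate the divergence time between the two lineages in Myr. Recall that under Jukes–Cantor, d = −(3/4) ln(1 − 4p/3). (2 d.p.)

d = −(3/4) ln(1 − 4p/3) = −0.75 ln(1 − 0.350667) = −0.75 ln(0.649333)
  = −0.75 × (-0.431810) = 0.323858 substitutions/site.
Under a molecular clock d = 2μt, so t = d/(2μ) = 0.323858 / (2 × 0.0369) = 4.39 Myr.

4.39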